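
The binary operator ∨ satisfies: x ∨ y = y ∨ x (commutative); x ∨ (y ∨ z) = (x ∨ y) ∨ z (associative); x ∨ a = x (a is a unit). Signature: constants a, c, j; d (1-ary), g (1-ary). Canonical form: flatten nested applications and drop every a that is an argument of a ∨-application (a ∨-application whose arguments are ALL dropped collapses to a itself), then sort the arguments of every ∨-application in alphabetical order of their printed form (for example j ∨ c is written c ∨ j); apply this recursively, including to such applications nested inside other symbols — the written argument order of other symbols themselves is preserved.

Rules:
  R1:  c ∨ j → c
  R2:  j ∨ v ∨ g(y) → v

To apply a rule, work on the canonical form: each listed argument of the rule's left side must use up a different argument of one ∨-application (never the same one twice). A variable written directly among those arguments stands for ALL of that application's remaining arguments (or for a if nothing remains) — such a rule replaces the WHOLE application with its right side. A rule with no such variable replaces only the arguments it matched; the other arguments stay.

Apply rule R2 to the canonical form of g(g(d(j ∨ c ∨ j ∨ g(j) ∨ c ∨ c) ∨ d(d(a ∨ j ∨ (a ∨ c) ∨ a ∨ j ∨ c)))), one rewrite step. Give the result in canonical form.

Answer: g(g(d(c ∨ c ∨ c ∨ j) ∨ d(d(c ∨ c ∨ j ∨ j))))

Derivation:
Canonical form:  g(g(d(c ∨ c ∨ c ∨ g(j) ∨ j ∨ j) ∨ d(d(c ∨ c ∨ j ∨ j))))
R2 matches:  uses g(j), j;  v := c ∨ c ∨ c ∨ j, y := j
The extension variable absorbs all remaining arguments, so the whole application is rewritten.
Giving:  g(g(d(c ∨ c ∨ c ∨ j) ∨ d(d(c ∨ c ∨ j ∨ j))))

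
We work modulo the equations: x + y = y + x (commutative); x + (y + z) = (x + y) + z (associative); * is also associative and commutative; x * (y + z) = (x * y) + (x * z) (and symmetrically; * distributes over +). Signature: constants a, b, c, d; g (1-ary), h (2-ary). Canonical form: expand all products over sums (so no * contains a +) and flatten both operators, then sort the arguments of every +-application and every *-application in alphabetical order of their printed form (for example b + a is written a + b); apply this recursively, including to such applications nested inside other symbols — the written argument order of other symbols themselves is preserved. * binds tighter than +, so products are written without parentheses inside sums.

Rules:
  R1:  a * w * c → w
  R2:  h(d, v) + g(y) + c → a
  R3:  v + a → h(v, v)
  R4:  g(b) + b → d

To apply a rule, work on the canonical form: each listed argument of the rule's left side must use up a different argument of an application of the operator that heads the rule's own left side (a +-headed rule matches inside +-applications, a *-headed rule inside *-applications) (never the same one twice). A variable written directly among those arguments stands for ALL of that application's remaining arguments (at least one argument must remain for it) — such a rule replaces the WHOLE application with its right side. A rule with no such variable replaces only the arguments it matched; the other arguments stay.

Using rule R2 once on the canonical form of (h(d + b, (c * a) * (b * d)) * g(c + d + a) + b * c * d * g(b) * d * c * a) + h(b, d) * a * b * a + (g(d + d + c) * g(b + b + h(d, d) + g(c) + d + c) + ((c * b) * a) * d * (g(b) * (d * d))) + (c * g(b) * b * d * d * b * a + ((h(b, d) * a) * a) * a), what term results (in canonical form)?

Answer: a * a * a * h(b, d) + a * a * b * h(b, d) + a * b * b * c * d * d * g(b) + a * b * c * c * d * d * g(b) + a * b * c * d * d * d * g(b) + g(a + b + b + d) * g(c + d + d) + g(a + c + d) * h(b + d, a * b * c * d)

Derivation:
Canonical form:  a * a * a * h(b, d) + a * a * b * h(b, d) + a * b * b * c * d * d * g(b) + a * b * c * c * d * d * g(b) + a * b * c * d * d * d * g(b) + g(a + c + d) * h(b + d, a * b * c * d) + g(b + b + c + d + g(c) + h(d, d)) * g(c + d + d)
R2 matches:  uses c, g(c), h(d, d);  v := d, y := c
Result:  a * a * a * h(b, d) + a * a * b * h(b, d) + a * b * b * c * d * d * g(b) + a * b * c * c * d * d * g(b) + a * b * c * d * d * d * g(b) + g(a + b + b + d) * g(c + d + d) + g(a + c + d) * h(b + d, a * b * c * d)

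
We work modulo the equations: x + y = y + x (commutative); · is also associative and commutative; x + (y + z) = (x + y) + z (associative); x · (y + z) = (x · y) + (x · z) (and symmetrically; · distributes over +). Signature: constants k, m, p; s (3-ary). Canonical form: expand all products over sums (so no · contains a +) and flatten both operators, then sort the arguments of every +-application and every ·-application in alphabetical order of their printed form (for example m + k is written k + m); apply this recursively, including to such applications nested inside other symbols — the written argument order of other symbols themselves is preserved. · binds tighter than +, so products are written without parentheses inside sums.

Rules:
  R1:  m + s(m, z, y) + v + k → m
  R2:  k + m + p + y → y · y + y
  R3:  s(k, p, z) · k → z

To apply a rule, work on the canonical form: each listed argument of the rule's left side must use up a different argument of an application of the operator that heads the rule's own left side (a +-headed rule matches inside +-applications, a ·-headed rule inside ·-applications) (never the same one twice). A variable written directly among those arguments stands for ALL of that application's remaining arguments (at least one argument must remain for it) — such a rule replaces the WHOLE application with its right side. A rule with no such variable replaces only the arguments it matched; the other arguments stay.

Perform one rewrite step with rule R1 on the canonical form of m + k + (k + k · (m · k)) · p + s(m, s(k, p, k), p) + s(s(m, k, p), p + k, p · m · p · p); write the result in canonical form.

Answer: m

Derivation:
Canonical form:  k + k · k · m · p + k · p + m + s(m, s(k, p, k), p) + s(s(m, k, p), k + p, m · p · p · p)
Match R1:  consume k, m, s(m, s(k, p, k), p);  v := k · k · m · p + k · p + s(s(m, k, p), k + p, m · p · p · p), y := p, z := s(k, p, k)
Every leftover argument binds to the variable; the entire application is replaced.
Giving:  m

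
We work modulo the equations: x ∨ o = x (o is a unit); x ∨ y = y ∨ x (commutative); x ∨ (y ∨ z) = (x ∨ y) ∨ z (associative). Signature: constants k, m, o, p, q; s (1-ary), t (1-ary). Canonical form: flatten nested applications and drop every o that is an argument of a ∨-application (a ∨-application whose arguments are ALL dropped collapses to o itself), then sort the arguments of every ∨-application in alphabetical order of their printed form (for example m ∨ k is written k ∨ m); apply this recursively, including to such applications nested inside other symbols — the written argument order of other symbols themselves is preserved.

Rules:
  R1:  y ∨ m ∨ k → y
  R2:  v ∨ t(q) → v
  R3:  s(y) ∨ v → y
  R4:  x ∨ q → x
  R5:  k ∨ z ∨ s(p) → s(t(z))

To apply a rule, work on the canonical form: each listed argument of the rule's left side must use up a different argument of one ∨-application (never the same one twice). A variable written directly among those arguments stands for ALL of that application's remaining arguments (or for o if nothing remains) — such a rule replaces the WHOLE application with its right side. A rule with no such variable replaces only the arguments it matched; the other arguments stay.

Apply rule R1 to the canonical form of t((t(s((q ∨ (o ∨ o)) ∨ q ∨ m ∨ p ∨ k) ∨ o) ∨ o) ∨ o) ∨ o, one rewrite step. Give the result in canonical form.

Answer: t(t(s(p ∨ q ∨ q)))

Derivation:
Canonical form:  t(t(s(k ∨ m ∨ p ∨ q ∨ q)))
Apply R1:  consuming k, m;  y := p ∨ q ∨ q
Every leftover argument binds to the variable; the entire application is replaced.
New term:  t(t(s(p ∨ q ∨ q)))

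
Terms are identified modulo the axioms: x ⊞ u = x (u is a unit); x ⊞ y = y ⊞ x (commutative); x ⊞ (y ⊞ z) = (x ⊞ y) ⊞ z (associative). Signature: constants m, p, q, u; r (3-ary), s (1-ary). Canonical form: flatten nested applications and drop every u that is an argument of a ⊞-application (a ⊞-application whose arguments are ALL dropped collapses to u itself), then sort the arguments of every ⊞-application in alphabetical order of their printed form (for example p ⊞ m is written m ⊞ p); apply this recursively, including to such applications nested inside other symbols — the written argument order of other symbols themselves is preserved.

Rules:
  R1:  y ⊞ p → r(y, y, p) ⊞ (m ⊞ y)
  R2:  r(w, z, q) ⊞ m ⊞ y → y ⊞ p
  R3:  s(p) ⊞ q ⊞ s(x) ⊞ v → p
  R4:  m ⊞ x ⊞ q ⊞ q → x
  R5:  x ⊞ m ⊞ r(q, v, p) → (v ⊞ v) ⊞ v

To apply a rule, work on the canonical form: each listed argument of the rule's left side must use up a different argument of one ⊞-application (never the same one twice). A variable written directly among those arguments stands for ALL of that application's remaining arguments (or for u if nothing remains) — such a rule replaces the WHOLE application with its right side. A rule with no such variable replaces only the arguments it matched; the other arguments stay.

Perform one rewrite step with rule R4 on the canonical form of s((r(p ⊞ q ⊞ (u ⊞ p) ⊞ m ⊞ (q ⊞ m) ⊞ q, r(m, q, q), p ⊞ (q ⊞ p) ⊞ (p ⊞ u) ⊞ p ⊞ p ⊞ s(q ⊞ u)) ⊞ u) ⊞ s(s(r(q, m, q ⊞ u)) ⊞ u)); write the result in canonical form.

Answer: s(r(m ⊞ p ⊞ p ⊞ q, r(m, q, q), p ⊞ p ⊞ p ⊞ p ⊞ p ⊞ q ⊞ s(q)) ⊞ s(s(r(q, m, q))))

Derivation:
Canonical form:  s(r(m ⊞ m ⊞ p ⊞ p ⊞ q ⊞ q ⊞ q, r(m, q, q), p ⊞ p ⊞ p ⊞ p ⊞ p ⊞ q ⊞ s(q)) ⊞ s(s(r(q, m, q))))
R4 matches:  uses m, q, q;  x := m ⊞ p ⊞ p ⊞ q
The extension variable absorbs all remaining arguments, so the whole application is rewritten.
Result:  s(r(m ⊞ p ⊞ p ⊞ q, r(m, q, q), p ⊞ p ⊞ p ⊞ p ⊞ p ⊞ q ⊞ s(q)) ⊞ s(s(r(q, m, q))))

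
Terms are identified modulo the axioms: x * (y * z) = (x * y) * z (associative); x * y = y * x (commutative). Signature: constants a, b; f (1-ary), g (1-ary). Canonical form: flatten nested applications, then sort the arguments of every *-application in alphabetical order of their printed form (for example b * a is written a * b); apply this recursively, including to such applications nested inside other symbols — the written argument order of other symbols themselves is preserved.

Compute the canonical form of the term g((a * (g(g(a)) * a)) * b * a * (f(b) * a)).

Answer: g(a * a * a * a * b * f(b) * g(g(a)))

Derivation:
Work inside:  (a * (g(g(a)) * a)) * b * a * (f(b) * a)
Merge nested applications:  a * g(g(a)) * a * b * a * f(b) * a
Sort arguments:  a * a * a * a * b * f(b) * g(g(a))
Reassemble:  g(a * a * a * a * b * f(b) * g(g(a)))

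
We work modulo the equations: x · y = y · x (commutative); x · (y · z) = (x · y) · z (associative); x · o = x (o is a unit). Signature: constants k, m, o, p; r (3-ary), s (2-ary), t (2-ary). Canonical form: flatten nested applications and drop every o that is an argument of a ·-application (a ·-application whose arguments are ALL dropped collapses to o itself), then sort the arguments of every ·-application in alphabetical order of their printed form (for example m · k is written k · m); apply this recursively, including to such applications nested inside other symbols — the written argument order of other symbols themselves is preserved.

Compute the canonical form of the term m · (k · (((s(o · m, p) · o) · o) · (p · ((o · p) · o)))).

Flatten:  m · k · s(o · m, p) · o · o · p · o · p · o
Inside:  s(o · m, p)  →  s(m, p)
Unit:  drop o (×4)
Sort:  k · m · p · p · s(m, p)

Answer: k · m · p · p · s(m, p)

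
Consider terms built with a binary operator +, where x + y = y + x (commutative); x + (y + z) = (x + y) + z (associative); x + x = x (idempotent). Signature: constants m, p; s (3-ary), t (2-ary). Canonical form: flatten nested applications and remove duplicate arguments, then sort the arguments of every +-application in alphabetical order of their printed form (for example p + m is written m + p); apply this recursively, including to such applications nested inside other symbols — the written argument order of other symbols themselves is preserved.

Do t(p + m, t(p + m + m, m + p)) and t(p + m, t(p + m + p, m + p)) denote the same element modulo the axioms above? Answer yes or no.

Answer: yes — both canonical forms are t(m + p, t(m + p, m + p))

Derivation:
Left:  t(p + m, t(p + m + m, m + p))
  Focus inside:  p + m + m
  Idempotence:  drop duplicate m
  Sort:  m + p
  Put back:  t(m + p, t(m + p, m + p))
Right:  t(p + m, t(p + m + p, m + p))
  Focus inside:  p + m + p
  Deduplicate:  drop duplicate p
  Order the arguments:  m + p
  Rebuild:  t(m + p, t(m + p, m + p))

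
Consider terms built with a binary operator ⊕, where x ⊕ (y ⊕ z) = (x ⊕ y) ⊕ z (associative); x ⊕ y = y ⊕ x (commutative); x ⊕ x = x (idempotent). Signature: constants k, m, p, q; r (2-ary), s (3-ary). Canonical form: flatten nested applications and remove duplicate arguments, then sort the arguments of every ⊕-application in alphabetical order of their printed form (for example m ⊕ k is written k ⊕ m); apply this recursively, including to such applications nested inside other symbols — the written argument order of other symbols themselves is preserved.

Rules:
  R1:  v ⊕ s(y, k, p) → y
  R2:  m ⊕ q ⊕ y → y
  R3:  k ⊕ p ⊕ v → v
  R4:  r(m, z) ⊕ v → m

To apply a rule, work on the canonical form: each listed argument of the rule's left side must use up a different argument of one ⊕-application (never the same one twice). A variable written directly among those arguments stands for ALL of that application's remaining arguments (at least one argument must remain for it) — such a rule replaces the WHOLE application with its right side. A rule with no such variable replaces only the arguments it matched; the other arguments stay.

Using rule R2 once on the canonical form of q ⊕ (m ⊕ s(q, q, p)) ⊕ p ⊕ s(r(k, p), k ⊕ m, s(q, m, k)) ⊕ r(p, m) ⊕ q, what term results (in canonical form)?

Canonical form:  m ⊕ p ⊕ q ⊕ r(p, m) ⊕ s(q, q, p) ⊕ s(r(k, p), k ⊕ m, s(q, m, k))
R2 matches:  uses m, q;  y := p ⊕ r(p, m) ⊕ s(q, q, p) ⊕ s(r(k, p), k ⊕ m, s(q, m, k))
The variable takes the whole remainder — replace the entire application.
Giving:  p ⊕ r(p, m) ⊕ s(q, q, p) ⊕ s(r(k, p), k ⊕ m, s(q, m, k))

Answer: p ⊕ r(p, m) ⊕ s(q, q, p) ⊕ s(r(k, p), k ⊕ m, s(q, m, k))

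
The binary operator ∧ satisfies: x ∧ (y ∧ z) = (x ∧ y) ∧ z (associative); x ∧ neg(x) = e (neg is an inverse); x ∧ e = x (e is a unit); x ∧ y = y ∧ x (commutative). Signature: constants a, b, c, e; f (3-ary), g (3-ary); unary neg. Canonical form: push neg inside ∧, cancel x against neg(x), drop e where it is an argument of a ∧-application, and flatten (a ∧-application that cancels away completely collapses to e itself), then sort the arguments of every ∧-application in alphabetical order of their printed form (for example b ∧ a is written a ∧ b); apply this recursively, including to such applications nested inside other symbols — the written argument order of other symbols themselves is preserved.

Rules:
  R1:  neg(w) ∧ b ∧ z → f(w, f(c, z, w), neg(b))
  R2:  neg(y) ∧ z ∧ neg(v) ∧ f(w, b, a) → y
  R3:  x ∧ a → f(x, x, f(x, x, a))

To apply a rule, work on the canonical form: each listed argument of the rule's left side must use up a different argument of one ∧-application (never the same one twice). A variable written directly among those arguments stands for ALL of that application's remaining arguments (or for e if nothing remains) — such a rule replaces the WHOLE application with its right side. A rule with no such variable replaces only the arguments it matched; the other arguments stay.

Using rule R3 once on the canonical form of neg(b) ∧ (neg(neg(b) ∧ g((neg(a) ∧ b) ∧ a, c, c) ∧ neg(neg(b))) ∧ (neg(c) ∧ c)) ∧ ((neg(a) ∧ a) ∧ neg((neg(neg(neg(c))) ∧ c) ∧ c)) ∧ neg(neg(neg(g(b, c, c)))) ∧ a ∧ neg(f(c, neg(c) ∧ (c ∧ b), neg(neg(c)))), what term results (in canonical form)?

Answer: f(neg(b) ∧ neg(c) ∧ neg(f(c, b, c)) ∧ neg(g(b, c, c)) ∧ neg(g(b, c, c)), neg(b) ∧ neg(c) ∧ neg(f(c, b, c)) ∧ neg(g(b, c, c)) ∧ neg(g(b, c, c)), f(neg(b) ∧ neg(c) ∧ neg(f(c, b, c)) ∧ neg(g(b, c, c)) ∧ neg(g(b, c, c)), neg(b) ∧ neg(c) ∧ neg(f(c, b, c)) ∧ neg(g(b, c, c)) ∧ neg(g(b, c, c)), a))

Derivation:
Canonical form:  a ∧ neg(b) ∧ neg(c) ∧ neg(f(c, b, c)) ∧ neg(g(b, c, c)) ∧ neg(g(b, c, c))
R3 matches:  uses a;  x := neg(b) ∧ neg(c) ∧ neg(f(c, b, c)) ∧ neg(g(b, c, c)) ∧ neg(g(b, c, c))
Every leftover argument binds to the variable; the entire application is replaced.
Result:  f(neg(b) ∧ neg(c) ∧ neg(f(c, b, c)) ∧ neg(g(b, c, c)) ∧ neg(g(b, c, c)), neg(b) ∧ neg(c) ∧ neg(f(c, b, c)) ∧ neg(g(b, c, c)) ∧ neg(g(b, c, c)), f(neg(b) ∧ neg(c) ∧ neg(f(c, b, c)) ∧ neg(g(b, c, c)) ∧ neg(g(b, c, c)), neg(b) ∧ neg(c) ∧ neg(f(c, b, c)) ∧ neg(g(b, c, c)) ∧ neg(g(b, c, c)), a))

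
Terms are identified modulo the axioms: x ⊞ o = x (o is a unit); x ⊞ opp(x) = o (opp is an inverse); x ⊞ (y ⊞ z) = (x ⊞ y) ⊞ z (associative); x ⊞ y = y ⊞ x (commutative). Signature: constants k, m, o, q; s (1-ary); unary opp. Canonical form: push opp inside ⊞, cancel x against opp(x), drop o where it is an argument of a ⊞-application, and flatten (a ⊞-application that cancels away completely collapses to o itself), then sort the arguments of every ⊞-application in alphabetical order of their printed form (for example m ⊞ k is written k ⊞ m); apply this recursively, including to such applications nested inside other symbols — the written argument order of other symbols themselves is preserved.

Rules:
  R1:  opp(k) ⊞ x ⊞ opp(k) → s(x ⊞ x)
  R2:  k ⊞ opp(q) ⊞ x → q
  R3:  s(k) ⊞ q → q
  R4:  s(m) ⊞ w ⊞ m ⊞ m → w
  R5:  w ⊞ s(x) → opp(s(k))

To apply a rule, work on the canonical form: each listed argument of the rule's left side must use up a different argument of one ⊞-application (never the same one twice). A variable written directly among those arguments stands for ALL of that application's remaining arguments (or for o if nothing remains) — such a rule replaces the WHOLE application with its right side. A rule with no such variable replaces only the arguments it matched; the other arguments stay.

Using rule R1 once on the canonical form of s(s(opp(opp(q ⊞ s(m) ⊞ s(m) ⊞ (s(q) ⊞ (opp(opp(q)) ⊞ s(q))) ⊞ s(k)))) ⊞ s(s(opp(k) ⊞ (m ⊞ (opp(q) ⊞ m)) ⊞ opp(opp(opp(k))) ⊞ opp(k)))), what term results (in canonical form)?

Canonical form:  s(s(q ⊞ q ⊞ s(k) ⊞ s(m) ⊞ s(m) ⊞ s(q) ⊞ s(q)) ⊞ s(s(m ⊞ m ⊞ opp(k) ⊞ opp(k) ⊞ opp(k) ⊞ opp(q))))
Apply R1:  consuming opp(k), opp(k);  x := m ⊞ m ⊞ opp(k) ⊞ opp(q)
The extension variable absorbs all remaining arguments, so the whole application is rewritten.
Result:  s(s(q ⊞ q ⊞ s(k) ⊞ s(m) ⊞ s(m) ⊞ s(q) ⊞ s(q)) ⊞ s(s(s(m ⊞ m ⊞ m ⊞ m ⊞ opp(k) ⊞ opp(k) ⊞ opp(q) ⊞ opp(q)))))

Answer: s(s(q ⊞ q ⊞ s(k) ⊞ s(m) ⊞ s(m) ⊞ s(q) ⊞ s(q)) ⊞ s(s(s(m ⊞ m ⊞ m ⊞ m ⊞ opp(k) ⊞ opp(k) ⊞ opp(q) ⊞ opp(q)))))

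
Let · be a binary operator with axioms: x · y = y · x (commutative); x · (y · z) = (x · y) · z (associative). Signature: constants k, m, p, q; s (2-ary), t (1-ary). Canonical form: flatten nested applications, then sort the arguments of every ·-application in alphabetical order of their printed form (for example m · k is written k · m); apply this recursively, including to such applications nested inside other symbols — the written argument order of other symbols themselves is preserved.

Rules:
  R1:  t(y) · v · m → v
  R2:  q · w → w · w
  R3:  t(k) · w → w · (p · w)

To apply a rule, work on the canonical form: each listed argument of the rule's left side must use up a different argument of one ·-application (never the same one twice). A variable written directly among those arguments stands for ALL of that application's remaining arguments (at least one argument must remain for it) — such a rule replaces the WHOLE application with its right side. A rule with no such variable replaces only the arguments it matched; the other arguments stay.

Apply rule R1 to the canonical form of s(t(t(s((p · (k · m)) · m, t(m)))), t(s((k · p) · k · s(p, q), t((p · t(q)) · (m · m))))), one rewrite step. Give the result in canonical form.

Answer: s(t(t(s(k · m · m · p, t(m)))), t(s(k · k · p · s(p, q), t(m · p))))

Derivation:
Canonical form:  s(t(t(s(k · m · m · p, t(m)))), t(s(k · k · p · s(p, q), t(m · m · p · t(q)))))
R1 matches:  uses m, t(q);  v := m · p, y := q
The variable takes the whole remainder — replace the entire application.
Giving:  s(t(t(s(k · m · m · p, t(m)))), t(s(k · k · p · s(p, q), t(m · p))))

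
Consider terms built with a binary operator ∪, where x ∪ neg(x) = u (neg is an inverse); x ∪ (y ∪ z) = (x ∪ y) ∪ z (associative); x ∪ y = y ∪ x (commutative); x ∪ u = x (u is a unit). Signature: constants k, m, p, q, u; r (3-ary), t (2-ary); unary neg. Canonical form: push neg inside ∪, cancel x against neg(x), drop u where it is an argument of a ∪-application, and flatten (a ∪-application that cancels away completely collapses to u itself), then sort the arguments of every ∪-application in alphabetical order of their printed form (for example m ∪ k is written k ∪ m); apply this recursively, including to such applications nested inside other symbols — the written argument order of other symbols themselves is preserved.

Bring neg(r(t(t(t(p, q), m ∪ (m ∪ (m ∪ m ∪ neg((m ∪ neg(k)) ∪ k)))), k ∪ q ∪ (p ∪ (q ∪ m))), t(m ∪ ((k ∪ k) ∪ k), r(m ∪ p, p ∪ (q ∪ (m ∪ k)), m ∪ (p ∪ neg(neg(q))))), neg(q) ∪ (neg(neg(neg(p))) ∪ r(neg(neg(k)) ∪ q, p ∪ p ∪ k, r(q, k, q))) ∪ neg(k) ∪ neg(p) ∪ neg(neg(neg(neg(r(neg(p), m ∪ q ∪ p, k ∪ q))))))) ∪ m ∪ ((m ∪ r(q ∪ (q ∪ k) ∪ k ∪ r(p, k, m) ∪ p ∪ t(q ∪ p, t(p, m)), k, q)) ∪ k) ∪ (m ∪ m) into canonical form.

Answer: k ∪ m ∪ m ∪ m ∪ m ∪ neg(r(t(t(t(p, q), m ∪ m ∪ m), k ∪ m ∪ p ∪ q ∪ q), t(k ∪ k ∪ k ∪ m, r(m ∪ p, k ∪ m ∪ p ∪ q, m ∪ p ∪ q)), neg(k) ∪ neg(p) ∪ neg(p) ∪ neg(q) ∪ r(k ∪ q, k ∪ p ∪ p, r(q, k, q)) ∪ r(neg(p), m ∪ p ∪ q, k ∪ q))) ∪ r(k ∪ k ∪ p ∪ q ∪ q ∪ r(p, k, m) ∪ t(p ∪ q, t(p, m)), k, q)

Derivation:
Push neg inside:  distribute neg over ∪ and collapse double neg
Collect:  neg(r(t(t(t(p, q), m ∪ m ∪ m), k ∪ m ∪ p ∪ q ∪ q), t(k ∪ k ∪ k ∪ m, r(m ∪ p, k ∪ m ∪ p ∪ q, m ∪ p ∪ q)), neg(k) ∪ neg(p) ∪ neg(p) ∪ neg(q) ∪ r(k ∪ q, k ∪ p ∪ p, r(q, k, q)) ∪ r(neg(p), m ∪ p ∪ q, k ∪ q))) ∪ m ∪ m ∪ m ∪ m ∪ r(k ∪ k ∪ p ∪ q ∪ q ∪ r(p, k, m) ∪ t(p ∪ q, t(p, m)), k, q) ∪ k
Sort arguments:  k ∪ m ∪ m ∪ m ∪ m ∪ neg(r(t(t(t(p, q), m ∪ m ∪ m), k ∪ m ∪ p ∪ q ∪ q), t(k ∪ k ∪ k ∪ m, r(m ∪ p, k ∪ m ∪ p ∪ q, m ∪ p ∪ q)), neg(k) ∪ neg(p) ∪ neg(p) ∪ neg(q) ∪ r(k ∪ q, k ∪ p ∪ p, r(q, k, q)) ∪ r(neg(p), m ∪ p ∪ q, k ∪ q))) ∪ r(k ∪ k ∪ p ∪ q ∪ q ∪ r(p, k, m) ∪ t(p ∪ q, t(p, m)), k, q)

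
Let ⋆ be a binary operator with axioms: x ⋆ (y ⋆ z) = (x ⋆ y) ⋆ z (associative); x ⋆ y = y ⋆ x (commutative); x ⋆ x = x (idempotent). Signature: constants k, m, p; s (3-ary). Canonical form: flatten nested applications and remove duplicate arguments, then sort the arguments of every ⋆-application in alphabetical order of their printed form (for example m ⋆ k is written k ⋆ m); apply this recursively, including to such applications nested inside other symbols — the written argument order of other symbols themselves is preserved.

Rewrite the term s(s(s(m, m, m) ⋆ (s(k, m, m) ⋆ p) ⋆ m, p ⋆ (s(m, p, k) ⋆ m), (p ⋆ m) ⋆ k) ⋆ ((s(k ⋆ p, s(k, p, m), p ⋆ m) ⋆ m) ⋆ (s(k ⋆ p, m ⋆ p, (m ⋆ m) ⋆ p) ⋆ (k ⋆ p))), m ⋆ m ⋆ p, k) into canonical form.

Answer: s(k ⋆ m ⋆ p ⋆ s(k ⋆ p, m ⋆ p, m ⋆ p) ⋆ s(k ⋆ p, s(k, p, m), m ⋆ p) ⋆ s(m ⋆ p ⋆ s(k, m, m) ⋆ s(m, m, m), m ⋆ p ⋆ s(m, p, k), k ⋆ m ⋆ p), m ⋆ p, k)

Derivation:
Descend into:  s(s(m, m, m) ⋆ (s(k, m, m) ⋆ p) ⋆ m, p ⋆ (s(m, p, k) ⋆ m), (p ⋆ m) ⋆ k) ⋆ ((s(k ⋆ p, s(k, p, m), p ⋆ m) ⋆ m) ⋆ (s(k ⋆ p, m ⋆ p, (m ⋆ m) ⋆ p) ⋆ (k ⋆ p)))
Merge nested applications:  s(s(m, m, m) ⋆ (s(k, m, m) ⋆ p) ⋆ m, p ⋆ (s(m, p, k) ⋆ m), (p ⋆ m) ⋆ k) ⋆ s(k ⋆ p, s(k, p, m), p ⋆ m) ⋆ m ⋆ s(k ⋆ p, m ⋆ p, (m ⋆ m) ⋆ p) ⋆ k ⋆ p
Canonicalize subterm:  s(s(m, m, m) ⋆ (s(k, m, m) ⋆ p) ⋆ m, p ⋆ (s(m, p, k) ⋆ m), (p ⋆ m) ⋆ k)  →  s(m ⋆ p ⋆ s(k, m, m) ⋆ s(m, m, m), m ⋆ p ⋆ s(m, p, k), k ⋆ m ⋆ p)
Simplify inside:  s(k ⋆ p, s(k, p, m), p ⋆ m)  →  s(k ⋆ p, s(k, p, m), m ⋆ p)
Inside:  s(k ⋆ p, m ⋆ p, (m ⋆ m) ⋆ p)  →  s(k ⋆ p, m ⋆ p, m ⋆ p)
Sort arguments:  k ⋆ m ⋆ p ⋆ s(k ⋆ p, m ⋆ p, m ⋆ p) ⋆ s(k ⋆ p, s(k, p, m), m ⋆ p) ⋆ s(m ⋆ p ⋆ s(k, m, m) ⋆ s(m, m, m), m ⋆ p ⋆ s(m, p, k), k ⋆ m ⋆ p)
Put back:  s(k ⋆ m ⋆ p ⋆ s(k ⋆ p, m ⋆ p, m ⋆ p) ⋆ s(k ⋆ p, s(k, p, m), m ⋆ p) ⋆ s(m ⋆ p ⋆ s(k, m, m) ⋆ s(m, m, m), m ⋆ p ⋆ s(m, p, k), k ⋆ m ⋆ p), m ⋆ p, k)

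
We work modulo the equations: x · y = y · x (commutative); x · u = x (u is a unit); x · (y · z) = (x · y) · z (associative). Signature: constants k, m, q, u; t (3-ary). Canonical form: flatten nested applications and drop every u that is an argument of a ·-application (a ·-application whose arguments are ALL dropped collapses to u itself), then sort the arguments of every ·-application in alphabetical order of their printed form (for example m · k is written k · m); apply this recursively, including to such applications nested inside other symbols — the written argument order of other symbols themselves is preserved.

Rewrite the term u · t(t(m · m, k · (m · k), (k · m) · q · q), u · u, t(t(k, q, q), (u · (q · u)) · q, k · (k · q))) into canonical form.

Answer: t(t(m · m, k · k · m, k · m · q · q), u, t(t(k, q, q), q · q, k · k · q))

Derivation:
Inside:  t(t(m · m, k · (m · k), (k · m) · q · q), u · u, t(t(k, q, q), (u · (q · u)) · q, k · (k · q)))  →  t(t(m · m, k · k · m, k · m · q · q), u, t(t(k, q, q), q · q, k · k · q))
Units out:  drop u
Sort:  t(t(m · m, k · k · m, k · m · q · q), u, t(t(k, q, q), q · q, k · k · q))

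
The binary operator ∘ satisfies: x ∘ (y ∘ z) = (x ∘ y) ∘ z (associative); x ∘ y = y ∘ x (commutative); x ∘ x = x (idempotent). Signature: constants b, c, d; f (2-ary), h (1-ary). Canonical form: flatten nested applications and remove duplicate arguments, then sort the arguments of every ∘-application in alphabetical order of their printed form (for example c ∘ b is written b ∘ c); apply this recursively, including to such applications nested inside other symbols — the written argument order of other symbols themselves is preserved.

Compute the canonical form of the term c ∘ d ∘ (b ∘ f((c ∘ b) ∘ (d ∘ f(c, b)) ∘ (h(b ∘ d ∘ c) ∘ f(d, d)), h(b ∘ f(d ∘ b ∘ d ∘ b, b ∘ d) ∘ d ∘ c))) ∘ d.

Answer: b ∘ c ∘ d ∘ f(b ∘ c ∘ d ∘ f(c, b) ∘ f(d, d) ∘ h(b ∘ c ∘ d), h(b ∘ c ∘ d ∘ f(b ∘ d, b ∘ d)))

Derivation:
Flatten:  c ∘ d ∘ b ∘ f((c ∘ b) ∘ (d ∘ f(c, b)) ∘ (h(b ∘ d ∘ c) ∘ f(d, d)), h(b ∘ f(d ∘ b ∘ d ∘ b, b ∘ d) ∘ d ∘ c)) ∘ d
Inside:  f((c ∘ b) ∘ (d ∘ f(c, b)) ∘ (h(b ∘ d ∘ c) ∘ f(d, d)), h(b ∘ f(d ∘ b ∘ d ∘ b, b ∘ d) ∘ d ∘ c))  →  f(b ∘ c ∘ d ∘ f(c, b) ∘ f(d, d) ∘ h(b ∘ c ∘ d), h(b ∘ c ∘ d ∘ f(b ∘ d, b ∘ d)))
Idempotence:  drop duplicate d
Sort:  b ∘ c ∘ d ∘ f(b ∘ c ∘ d ∘ f(c, b) ∘ f(d, d) ∘ h(b ∘ c ∘ d), h(b ∘ c ∘ d ∘ f(b ∘ d, b ∘ d)))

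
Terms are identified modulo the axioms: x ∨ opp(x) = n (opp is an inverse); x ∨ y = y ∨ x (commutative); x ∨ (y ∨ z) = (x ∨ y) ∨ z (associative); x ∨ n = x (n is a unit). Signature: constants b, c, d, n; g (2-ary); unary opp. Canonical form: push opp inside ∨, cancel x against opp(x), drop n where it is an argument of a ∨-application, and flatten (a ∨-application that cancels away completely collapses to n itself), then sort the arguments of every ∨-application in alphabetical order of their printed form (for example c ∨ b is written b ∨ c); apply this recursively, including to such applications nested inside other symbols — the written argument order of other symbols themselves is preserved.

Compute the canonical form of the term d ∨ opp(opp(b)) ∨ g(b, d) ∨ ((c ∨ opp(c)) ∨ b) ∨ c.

Push opp inside:  distribute opp over ∨ and collapse double opp
Collect:  d ∨ b ∨ b ∨ g(b, d) ∨ c
Order the arguments:  b ∨ b ∨ c ∨ d ∨ g(b, d)

Answer: b ∨ b ∨ c ∨ d ∨ g(b, d)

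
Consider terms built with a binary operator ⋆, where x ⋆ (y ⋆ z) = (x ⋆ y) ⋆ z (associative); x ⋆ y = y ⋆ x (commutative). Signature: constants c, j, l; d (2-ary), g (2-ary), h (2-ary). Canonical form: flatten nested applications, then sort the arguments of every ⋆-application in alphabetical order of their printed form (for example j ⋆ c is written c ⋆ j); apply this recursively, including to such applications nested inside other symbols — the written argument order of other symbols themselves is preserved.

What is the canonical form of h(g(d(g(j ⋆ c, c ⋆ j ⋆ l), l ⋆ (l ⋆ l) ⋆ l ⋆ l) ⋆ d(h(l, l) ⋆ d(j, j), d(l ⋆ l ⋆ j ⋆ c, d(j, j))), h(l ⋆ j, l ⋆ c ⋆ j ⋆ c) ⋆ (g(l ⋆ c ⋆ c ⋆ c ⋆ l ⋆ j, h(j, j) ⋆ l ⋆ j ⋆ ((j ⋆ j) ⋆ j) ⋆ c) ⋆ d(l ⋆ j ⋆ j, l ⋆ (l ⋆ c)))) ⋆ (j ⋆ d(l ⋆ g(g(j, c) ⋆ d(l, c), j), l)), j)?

Focus inside:  g(d(g(j ⋆ c, c ⋆ j ⋆ l), l ⋆ (l ⋆ l) ⋆ l ⋆ l) ⋆ d(h(l, l) ⋆ d(j, j), d(l ⋆ l ⋆ j ⋆ c, d(j, j))), h(l ⋆ j, l ⋆ c ⋆ j ⋆ c) ⋆ (g(l ⋆ c ⋆ c ⋆ c ⋆ l ⋆ j, h(j, j) ⋆ l ⋆ j ⋆ ((j ⋆ j) ⋆ j) ⋆ c) ⋆ d(l ⋆ j ⋆ j, l ⋆ (l ⋆ c)))) ⋆ (j ⋆ d(l ⋆ g(g(j, c) ⋆ d(l, c), j), l))
Flatten:  g(d(g(j ⋆ c, c ⋆ j ⋆ l), l ⋆ (l ⋆ l) ⋆ l ⋆ l) ⋆ d(h(l, l) ⋆ d(j, j), d(l ⋆ l ⋆ j ⋆ c, d(j, j))), h(l ⋆ j, l ⋆ c ⋆ j ⋆ c) ⋆ (g(l ⋆ c ⋆ c ⋆ c ⋆ l ⋆ j, h(j, j) ⋆ l ⋆ j ⋆ ((j ⋆ j) ⋆ j) ⋆ c) ⋆ d(l ⋆ j ⋆ j, l ⋆ (l ⋆ c)))) ⋆ j ⋆ d(l ⋆ g(g(j, c) ⋆ d(l, c), j), l)
Canonicalize subterm:  g(d(g(j ⋆ c, c ⋆ j ⋆ l), l ⋆ (l ⋆ l) ⋆ l ⋆ l) ⋆ d(h(l, l) ⋆ d(j, j), d(l ⋆ l ⋆ j ⋆ c, d(j, j))), h(l ⋆ j, l ⋆ c ⋆ j ⋆ c) ⋆ (g(l ⋆ c ⋆ c ⋆ c ⋆ l ⋆ j, h(j, j) ⋆ l ⋆ j ⋆ ((j ⋆ j) ⋆ j) ⋆ c) ⋆ d(l ⋆ j ⋆ j, l ⋆ (l ⋆ c))))  →  g(d(d(j, j) ⋆ h(l, l), d(c ⋆ j ⋆ l ⋆ l, d(j, j))) ⋆ d(g(c ⋆ j, c ⋆ j ⋆ l), l ⋆ l ⋆ l ⋆ l ⋆ l), d(j ⋆ j ⋆ l, c ⋆ l ⋆ l) ⋆ g(c ⋆ c ⋆ c ⋆ j ⋆ l ⋆ l, c ⋆ h(j, j) ⋆ j ⋆ j ⋆ j ⋆ j ⋆ l) ⋆ h(j ⋆ l, c ⋆ c ⋆ j ⋆ l))
Canonicalize subterm:  d(l ⋆ g(g(j, c) ⋆ d(l, c), j), l)  →  d(g(d(l, c) ⋆ g(j, c), j) ⋆ l, l)
Order the arguments:  d(g(d(l, c) ⋆ g(j, c), j) ⋆ l, l) ⋆ g(d(d(j, j) ⋆ h(l, l), d(c ⋆ j ⋆ l ⋆ l, d(j, j))) ⋆ d(g(c ⋆ j, c ⋆ j ⋆ l), l ⋆ l ⋆ l ⋆ l ⋆ l), d(j ⋆ j ⋆ l, c ⋆ l ⋆ l) ⋆ g(c ⋆ c ⋆ c ⋆ j ⋆ l ⋆ l, c ⋆ h(j, j) ⋆ j ⋆ j ⋆ j ⋆ j ⋆ l) ⋆ h(j ⋆ l, c ⋆ c ⋆ j ⋆ l)) ⋆ j
Reassemble:  h(d(g(d(l, c) ⋆ g(j, c), j) ⋆ l, l) ⋆ g(d(d(j, j) ⋆ h(l, l), d(c ⋆ j ⋆ l ⋆ l, d(j, j))) ⋆ d(g(c ⋆ j, c ⋆ j ⋆ l), l ⋆ l ⋆ l ⋆ l ⋆ l), d(j ⋆ j ⋆ l, c ⋆ l ⋆ l) ⋆ g(c ⋆ c ⋆ c ⋆ j ⋆ l ⋆ l, c ⋆ h(j, j) ⋆ j ⋆ j ⋆ j ⋆ j ⋆ l) ⋆ h(j ⋆ l, c ⋆ c ⋆ j ⋆ l)) ⋆ j, j)

Answer: h(d(g(d(l, c) ⋆ g(j, c), j) ⋆ l, l) ⋆ g(d(d(j, j) ⋆ h(l, l), d(c ⋆ j ⋆ l ⋆ l, d(j, j))) ⋆ d(g(c ⋆ j, c ⋆ j ⋆ l), l ⋆ l ⋆ l ⋆ l ⋆ l), d(j ⋆ j ⋆ l, c ⋆ l ⋆ l) ⋆ g(c ⋆ c ⋆ c ⋆ j ⋆ l ⋆ l, c ⋆ h(j, j) ⋆ j ⋆ j ⋆ j ⋆ j ⋆ l) ⋆ h(j ⋆ l, c ⋆ c ⋆ j ⋆ l)) ⋆ j, j)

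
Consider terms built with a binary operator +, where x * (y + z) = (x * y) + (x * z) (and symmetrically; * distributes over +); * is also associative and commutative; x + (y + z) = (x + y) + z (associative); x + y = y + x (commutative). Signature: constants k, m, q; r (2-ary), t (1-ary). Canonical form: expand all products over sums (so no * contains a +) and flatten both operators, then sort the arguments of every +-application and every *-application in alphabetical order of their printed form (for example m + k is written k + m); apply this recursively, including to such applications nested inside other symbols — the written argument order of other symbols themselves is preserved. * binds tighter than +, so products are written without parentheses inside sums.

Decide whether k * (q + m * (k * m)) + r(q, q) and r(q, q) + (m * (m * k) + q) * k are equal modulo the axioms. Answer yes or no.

Left:  k * (q + m * (k * m)) + r(q, q)
  Distribute:  k * q + k * k * m * m + r(q, q)
  Sort arguments:  k * k * m * m + k * q + r(q, q)
Right:  r(q, q) + (m * (m * k) + q) * k
  Expand products over sums:  r(q, q) + k * k * m * m + k * q
  Sort arguments:  k * k * m * m + k * q + r(q, q)

Answer: yes — both canonical forms are k * k * m * m + k * q + r(q, q)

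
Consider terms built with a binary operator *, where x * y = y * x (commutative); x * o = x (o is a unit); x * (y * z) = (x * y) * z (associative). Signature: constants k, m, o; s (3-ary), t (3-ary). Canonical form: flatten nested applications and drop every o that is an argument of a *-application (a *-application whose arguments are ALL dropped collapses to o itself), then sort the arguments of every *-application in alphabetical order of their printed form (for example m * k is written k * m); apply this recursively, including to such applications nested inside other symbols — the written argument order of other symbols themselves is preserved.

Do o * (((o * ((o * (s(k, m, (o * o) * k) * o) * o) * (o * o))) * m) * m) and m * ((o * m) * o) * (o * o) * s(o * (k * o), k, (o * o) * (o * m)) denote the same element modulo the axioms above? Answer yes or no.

Left:  o * (((o * ((o * (s(k, m, (o * o) * k) * o) * o) * (o * o))) * m) * m)
  Merge nested applications:  o * o * o * s(k, m, (o * o) * k) * o * o * o * o * m * m
  Simplify inside:  s(k, m, (o * o) * k)  →  s(k, m, k)
  Unit:  drop o (×7)
  Sort:  m * m * s(k, m, k)
Right:  m * ((o * m) * o) * (o * o) * s(o * (k * o), k, (o * o) * (o * m))
  Merge nested applications:  m * o * m * o * o * o * s(o * (k * o), k, (o * o) * (o * m))
  Canonicalize subterm:  s(o * (k * o), k, (o * o) * (o * m))  →  s(k, k, m)
  Drop the unit:  drop o (×4)
  Sort:  m * m * s(k, k, m)

Answer: no — m * m * s(k, m, k) vs m * m * s(k, k, m)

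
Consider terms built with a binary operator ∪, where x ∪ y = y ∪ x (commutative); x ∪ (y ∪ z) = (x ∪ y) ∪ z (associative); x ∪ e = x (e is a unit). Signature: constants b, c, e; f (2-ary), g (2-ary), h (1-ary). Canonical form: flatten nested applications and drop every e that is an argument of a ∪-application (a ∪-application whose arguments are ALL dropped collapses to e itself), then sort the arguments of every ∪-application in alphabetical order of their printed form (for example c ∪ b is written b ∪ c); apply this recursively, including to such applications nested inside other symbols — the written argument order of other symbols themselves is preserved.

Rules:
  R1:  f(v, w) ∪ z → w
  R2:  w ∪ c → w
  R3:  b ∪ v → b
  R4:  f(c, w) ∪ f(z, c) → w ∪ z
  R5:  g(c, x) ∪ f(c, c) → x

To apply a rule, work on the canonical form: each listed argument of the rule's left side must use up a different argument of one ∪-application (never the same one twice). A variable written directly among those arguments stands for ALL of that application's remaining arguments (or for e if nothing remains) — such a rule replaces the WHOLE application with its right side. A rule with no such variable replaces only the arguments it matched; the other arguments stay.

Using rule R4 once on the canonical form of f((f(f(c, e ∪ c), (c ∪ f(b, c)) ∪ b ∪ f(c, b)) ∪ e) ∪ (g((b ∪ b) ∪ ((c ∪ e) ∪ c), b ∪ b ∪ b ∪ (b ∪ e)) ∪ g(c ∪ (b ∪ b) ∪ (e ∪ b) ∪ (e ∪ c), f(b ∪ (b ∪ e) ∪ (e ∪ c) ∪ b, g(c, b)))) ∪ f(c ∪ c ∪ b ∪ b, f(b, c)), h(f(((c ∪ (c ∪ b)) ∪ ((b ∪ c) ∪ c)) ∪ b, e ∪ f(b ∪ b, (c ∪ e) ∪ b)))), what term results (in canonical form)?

Answer: f(f(b ∪ b ∪ c ∪ c, f(b, c)) ∪ f(f(c, c), b ∪ b ∪ b ∪ c) ∪ g(b ∪ b ∪ b ∪ c ∪ c, f(b ∪ b ∪ b ∪ c, g(c, b))) ∪ g(b ∪ b ∪ c ∪ c, b ∪ b ∪ b ∪ b), h(f(b ∪ b ∪ b ∪ c ∪ c ∪ c ∪ c, f(b ∪ b, b ∪ c))))

Derivation:
Canonical form:  f(f(b ∪ b ∪ c ∪ c, f(b, c)) ∪ f(f(c, c), b ∪ c ∪ f(b, c) ∪ f(c, b)) ∪ g(b ∪ b ∪ b ∪ c ∪ c, f(b ∪ b ∪ b ∪ c, g(c, b))) ∪ g(b ∪ b ∪ c ∪ c, b ∪ b ∪ b ∪ b), h(f(b ∪ b ∪ b ∪ c ∪ c ∪ c ∪ c, f(b ∪ b, b ∪ c))))
R4 matches:  uses f(b, c), f(c, b);  w := b, z := b
Result:  f(f(b ∪ b ∪ c ∪ c, f(b, c)) ∪ f(f(c, c), b ∪ b ∪ b ∪ c) ∪ g(b ∪ b ∪ b ∪ c ∪ c, f(b ∪ b ∪ b ∪ c, g(c, b))) ∪ g(b ∪ b ∪ c ∪ c, b ∪ b ∪ b ∪ b), h(f(b ∪ b ∪ b ∪ c ∪ c ∪ c ∪ c, f(b ∪ b, b ∪ c))))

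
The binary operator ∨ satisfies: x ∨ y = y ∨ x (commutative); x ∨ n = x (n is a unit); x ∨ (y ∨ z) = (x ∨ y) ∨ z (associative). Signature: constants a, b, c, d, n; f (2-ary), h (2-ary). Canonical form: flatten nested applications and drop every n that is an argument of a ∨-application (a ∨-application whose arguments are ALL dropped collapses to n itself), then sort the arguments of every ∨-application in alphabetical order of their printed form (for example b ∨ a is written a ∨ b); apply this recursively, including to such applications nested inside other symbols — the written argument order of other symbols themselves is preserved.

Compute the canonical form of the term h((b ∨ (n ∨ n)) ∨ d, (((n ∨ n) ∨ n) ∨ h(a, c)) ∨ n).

Answer: h(b ∨ d, h(a, c))

Derivation:
Work inside:  (((n ∨ n) ∨ n) ∨ h(a, c)) ∨ n
Un-nest:  n ∨ n ∨ n ∨ h(a, c) ∨ n
Drop the unit:  drop n (×4)
Sort:  h(a, c)
Rebuild:  h(b ∨ d, h(a, c))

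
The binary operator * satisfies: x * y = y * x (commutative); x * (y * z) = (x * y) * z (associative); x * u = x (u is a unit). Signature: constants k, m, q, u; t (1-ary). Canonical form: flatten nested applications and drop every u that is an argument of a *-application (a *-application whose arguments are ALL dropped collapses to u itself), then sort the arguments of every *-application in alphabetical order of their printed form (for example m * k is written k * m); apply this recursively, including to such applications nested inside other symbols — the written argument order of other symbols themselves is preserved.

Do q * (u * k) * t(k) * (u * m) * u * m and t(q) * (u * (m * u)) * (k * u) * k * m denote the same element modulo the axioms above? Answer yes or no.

Left:  q * (u * k) * t(k) * (u * m) * u * m
  Merge nested applications:  q * u * k * t(k) * u * m * u * m
  Units out:  drop u (×3)
  Sort arguments:  k * m * m * q * t(k)
Right:  t(q) * (u * (m * u)) * (k * u) * k * m
  Flatten:  t(q) * u * m * u * k * u * k * m
  Drop the unit:  drop u (×3)
  Sort:  k * k * m * m * t(q)

Answer: no — k * m * m * q * t(k) vs k * k * m * m * t(q)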